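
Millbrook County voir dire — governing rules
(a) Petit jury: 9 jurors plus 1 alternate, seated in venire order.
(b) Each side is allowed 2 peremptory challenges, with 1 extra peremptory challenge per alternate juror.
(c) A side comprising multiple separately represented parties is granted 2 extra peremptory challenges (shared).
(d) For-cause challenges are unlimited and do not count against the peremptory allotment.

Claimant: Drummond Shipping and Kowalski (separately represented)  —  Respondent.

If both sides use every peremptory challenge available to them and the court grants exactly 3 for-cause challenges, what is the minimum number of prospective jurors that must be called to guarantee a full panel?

21

Seats to fill: 9 + 1 alternates = 10.
Peremptories — Claimant: 2 + 1×1 + 2 = 5; Respondent: 2 + 1×1 = 3; total 8.
For-cause removals: 3.
Minimum venire: 10 + 8 + 3 = 21.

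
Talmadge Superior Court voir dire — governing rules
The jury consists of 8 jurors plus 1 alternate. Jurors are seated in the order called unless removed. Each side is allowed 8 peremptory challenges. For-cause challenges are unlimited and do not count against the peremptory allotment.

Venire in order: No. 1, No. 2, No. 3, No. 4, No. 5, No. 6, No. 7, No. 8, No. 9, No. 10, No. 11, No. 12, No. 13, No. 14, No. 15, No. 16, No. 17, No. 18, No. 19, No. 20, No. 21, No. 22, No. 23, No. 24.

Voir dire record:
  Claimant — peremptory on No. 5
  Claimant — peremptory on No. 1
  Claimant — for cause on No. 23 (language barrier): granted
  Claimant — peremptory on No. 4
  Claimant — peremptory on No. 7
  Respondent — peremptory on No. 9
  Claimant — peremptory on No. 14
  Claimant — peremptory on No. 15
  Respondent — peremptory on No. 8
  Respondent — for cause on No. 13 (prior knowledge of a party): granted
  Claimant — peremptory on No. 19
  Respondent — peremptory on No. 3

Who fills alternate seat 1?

Removed: #1, #3, #4, #5, #7, #8, #9, #13, #14, #15, #19, #23.
Filling seats in venire order through position 9: #2, #6, #10, #11, #12, #16, #17, #18, #20.
So alternate 1 is #20.

20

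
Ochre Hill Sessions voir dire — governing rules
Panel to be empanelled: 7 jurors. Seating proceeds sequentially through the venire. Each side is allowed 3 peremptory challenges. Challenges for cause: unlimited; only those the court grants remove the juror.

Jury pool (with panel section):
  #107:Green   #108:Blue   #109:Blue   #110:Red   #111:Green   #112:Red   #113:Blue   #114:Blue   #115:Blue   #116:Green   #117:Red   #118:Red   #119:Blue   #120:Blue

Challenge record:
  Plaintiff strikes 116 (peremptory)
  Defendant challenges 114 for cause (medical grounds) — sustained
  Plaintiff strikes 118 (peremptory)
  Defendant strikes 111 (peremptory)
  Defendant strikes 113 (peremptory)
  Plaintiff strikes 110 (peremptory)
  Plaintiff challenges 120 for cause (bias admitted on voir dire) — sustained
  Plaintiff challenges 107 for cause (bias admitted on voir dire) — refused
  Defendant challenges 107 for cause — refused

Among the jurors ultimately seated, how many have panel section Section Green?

Removed: #110, #111, #113, #114, #116, #118, #120.
Seated jurors 1–7: #107, #108, #109, #112, #115, #117, #119.
Of those, in Section Green: #107 → 1.

1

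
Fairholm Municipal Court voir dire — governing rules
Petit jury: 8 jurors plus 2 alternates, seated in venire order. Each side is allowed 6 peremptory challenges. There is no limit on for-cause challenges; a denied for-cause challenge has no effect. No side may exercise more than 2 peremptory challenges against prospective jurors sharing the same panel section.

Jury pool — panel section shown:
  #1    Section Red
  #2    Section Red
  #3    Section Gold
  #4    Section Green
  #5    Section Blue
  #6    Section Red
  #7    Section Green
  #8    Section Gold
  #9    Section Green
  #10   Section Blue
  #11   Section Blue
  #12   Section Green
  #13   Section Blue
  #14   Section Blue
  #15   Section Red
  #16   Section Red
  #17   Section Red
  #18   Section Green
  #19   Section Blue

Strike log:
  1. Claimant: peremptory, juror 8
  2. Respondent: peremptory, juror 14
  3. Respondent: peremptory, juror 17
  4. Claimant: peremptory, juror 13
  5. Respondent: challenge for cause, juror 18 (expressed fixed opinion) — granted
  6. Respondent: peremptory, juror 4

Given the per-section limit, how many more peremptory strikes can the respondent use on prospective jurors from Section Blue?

Respondent peremptories so far: #14, #17, #4 — 3 of 6 used, 3 left overall.
Against Section Blue: #14 — 1 used; per-section cap 2 leaves 1.
Binding limit: min(3, 1) = 1.

1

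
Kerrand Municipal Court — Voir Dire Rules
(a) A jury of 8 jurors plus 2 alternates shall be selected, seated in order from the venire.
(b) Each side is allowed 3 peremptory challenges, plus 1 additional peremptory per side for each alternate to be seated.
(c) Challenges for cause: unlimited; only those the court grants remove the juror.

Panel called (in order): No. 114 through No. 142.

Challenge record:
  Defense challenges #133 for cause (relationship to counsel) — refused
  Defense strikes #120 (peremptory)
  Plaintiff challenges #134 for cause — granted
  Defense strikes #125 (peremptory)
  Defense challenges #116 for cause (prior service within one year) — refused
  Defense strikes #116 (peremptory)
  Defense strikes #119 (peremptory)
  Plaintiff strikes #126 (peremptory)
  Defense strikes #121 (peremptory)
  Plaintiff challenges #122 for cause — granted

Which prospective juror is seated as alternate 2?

Removed: #116, #119, #120, #121, #122, #125, #126, #134. (#133 stays — for-cause denied.)
Seating in order: seats 1–8 → #114, #115, #117, #118, #123, #124, #127, #128; alternates → #129, #130.
So alternate 2 is #130.

130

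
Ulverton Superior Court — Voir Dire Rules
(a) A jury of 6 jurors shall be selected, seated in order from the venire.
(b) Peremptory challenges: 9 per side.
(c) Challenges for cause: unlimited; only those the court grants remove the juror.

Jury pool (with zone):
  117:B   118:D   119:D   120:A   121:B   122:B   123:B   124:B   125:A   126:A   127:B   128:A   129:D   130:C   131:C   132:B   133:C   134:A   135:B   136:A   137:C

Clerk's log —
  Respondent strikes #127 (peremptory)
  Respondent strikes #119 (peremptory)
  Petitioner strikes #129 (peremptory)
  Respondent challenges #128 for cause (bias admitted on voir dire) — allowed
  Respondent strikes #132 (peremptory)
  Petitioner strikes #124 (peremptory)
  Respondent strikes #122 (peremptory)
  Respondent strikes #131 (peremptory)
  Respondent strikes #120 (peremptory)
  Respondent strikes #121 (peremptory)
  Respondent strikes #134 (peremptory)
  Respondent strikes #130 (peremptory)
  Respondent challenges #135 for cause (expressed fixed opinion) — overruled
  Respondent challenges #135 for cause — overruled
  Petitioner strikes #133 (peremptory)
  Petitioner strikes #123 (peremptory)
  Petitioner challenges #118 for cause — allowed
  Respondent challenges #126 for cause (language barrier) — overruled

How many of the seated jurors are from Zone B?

2

Removed: #118, #119, #120, #121, #122, #123, #124, #127, #128, #129, #130, #131, #132, #133, #134.
Seated jurors 1–6: #117, #125, #126, #135, #136, #137.
Of those, in Zone B: #117, #135 → 2.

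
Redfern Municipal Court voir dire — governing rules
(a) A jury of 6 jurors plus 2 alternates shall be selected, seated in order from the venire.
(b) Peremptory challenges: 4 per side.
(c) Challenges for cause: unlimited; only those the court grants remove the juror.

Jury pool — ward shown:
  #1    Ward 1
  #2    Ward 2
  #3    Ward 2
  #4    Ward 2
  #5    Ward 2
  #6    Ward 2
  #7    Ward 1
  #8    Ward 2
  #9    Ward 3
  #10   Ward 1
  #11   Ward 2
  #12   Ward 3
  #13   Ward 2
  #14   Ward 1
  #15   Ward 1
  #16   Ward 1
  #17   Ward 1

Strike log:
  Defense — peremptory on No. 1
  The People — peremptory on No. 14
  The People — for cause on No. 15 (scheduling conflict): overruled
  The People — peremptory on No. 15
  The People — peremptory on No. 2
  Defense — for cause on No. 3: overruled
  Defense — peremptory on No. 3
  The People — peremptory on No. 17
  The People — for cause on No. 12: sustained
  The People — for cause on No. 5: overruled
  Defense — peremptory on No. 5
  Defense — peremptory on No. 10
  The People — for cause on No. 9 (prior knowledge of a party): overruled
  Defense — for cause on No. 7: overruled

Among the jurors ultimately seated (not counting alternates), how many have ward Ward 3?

1

Removed: #1, #2, #3, #5, #10, #12, #14, #15, #17.
Seated jurors 1–6: #4, #6, #7, #8, #9, #11 (alternates #13, #16 not counted).
Of those, in Ward 3: #9 → 1.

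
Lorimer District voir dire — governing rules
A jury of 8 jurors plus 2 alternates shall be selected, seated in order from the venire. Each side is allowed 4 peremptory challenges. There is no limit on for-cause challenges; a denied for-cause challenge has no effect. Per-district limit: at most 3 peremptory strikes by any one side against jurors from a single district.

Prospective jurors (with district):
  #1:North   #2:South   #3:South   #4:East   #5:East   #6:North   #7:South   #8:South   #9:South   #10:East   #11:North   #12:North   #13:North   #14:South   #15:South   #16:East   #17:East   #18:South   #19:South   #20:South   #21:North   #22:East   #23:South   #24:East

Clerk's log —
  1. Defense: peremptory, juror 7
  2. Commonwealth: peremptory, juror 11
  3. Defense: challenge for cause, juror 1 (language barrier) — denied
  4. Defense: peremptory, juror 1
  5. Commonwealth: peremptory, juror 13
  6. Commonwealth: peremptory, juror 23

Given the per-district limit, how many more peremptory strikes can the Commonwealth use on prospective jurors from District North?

1

Commonwealth peremptories so far: #11, #13, #23 — 3 of 4 used, 1 left overall.
Against District North: #11, #13 — 2 used; per-district cap 3 leaves 1.
Binding limit: min(1, 1) = 1.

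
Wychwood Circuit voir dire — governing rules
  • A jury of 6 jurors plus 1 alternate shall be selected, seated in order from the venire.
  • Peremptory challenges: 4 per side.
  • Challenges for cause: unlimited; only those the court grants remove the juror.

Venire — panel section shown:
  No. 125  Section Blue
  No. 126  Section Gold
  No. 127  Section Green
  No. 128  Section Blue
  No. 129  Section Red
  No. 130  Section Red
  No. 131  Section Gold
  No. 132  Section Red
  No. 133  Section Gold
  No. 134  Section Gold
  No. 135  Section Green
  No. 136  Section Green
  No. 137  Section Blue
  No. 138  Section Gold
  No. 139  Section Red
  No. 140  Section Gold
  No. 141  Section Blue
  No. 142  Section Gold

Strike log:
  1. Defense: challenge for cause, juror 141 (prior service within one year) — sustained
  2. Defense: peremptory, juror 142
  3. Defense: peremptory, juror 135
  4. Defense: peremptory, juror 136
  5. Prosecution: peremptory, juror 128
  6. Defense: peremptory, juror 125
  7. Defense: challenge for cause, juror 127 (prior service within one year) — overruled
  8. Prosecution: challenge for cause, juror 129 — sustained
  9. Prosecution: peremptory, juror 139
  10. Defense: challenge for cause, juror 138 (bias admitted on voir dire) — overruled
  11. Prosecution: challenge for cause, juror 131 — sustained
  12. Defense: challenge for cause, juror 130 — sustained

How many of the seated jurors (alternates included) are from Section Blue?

1

Removed: #125, #128, #129, #130, #131, #135, #136, #139, #141, #142.
Seated (7 incl. alternates): #126, #127, #132, #133, #134, #137, #138.
Of those, in Section Blue: #137 → 1.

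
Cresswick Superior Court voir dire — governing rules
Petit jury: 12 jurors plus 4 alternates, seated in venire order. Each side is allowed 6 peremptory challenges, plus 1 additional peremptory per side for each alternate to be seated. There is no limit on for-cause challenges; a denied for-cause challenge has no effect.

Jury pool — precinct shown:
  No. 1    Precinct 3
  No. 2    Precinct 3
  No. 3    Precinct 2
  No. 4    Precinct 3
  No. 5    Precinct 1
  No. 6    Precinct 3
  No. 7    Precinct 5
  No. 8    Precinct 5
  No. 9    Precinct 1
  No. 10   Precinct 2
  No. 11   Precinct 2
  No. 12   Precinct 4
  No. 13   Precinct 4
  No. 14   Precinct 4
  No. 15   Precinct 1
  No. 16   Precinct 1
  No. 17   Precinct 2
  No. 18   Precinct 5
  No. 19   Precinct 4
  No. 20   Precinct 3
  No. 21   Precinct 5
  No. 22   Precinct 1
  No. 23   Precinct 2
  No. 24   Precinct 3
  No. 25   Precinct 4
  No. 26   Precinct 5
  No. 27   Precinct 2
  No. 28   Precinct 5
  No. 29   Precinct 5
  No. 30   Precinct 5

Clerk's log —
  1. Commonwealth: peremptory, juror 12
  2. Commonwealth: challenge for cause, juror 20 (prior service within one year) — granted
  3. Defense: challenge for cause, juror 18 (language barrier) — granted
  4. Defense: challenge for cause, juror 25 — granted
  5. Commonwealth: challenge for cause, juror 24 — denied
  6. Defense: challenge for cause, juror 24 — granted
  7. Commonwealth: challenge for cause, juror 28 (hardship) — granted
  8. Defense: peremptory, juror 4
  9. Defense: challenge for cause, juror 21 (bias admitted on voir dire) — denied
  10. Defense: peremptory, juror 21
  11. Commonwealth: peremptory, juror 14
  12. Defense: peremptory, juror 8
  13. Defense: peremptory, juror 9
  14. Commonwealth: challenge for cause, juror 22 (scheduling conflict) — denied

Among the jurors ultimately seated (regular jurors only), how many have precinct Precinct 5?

1

Removed: #4, #8, #9, #12, #14, #18, #20, #21, #24, #25, #28.
Seated jurors 1–12: #1, #2, #3, #5, #6, #7, #10, #11, #13, #15, #16, #17 (alternates #19, #22, #23, #26 not counted).
Of those, in Precinct 5: #7 → 1.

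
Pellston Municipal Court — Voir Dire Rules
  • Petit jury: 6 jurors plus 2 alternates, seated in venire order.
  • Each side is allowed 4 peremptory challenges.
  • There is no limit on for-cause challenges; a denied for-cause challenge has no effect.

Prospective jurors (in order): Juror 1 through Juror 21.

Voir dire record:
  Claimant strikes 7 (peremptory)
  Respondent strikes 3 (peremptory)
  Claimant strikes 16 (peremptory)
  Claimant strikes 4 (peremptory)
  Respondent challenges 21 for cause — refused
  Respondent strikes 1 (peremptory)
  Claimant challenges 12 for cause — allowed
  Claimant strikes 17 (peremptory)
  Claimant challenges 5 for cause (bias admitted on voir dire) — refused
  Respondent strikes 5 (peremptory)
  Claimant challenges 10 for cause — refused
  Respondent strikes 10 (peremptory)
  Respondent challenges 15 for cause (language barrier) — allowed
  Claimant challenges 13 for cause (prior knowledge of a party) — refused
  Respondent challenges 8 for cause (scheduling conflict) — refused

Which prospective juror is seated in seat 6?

Removed: #1, #3, #4, #5, #7, #10, #12, #15, #16, #17. (#8, #13, #21 stay — for-cause denied.)
Seating in order: seats 1–6 → #2, #6, #8, #9, #11, #13; alternates → #14, #18.
So seat 6 is #13.

13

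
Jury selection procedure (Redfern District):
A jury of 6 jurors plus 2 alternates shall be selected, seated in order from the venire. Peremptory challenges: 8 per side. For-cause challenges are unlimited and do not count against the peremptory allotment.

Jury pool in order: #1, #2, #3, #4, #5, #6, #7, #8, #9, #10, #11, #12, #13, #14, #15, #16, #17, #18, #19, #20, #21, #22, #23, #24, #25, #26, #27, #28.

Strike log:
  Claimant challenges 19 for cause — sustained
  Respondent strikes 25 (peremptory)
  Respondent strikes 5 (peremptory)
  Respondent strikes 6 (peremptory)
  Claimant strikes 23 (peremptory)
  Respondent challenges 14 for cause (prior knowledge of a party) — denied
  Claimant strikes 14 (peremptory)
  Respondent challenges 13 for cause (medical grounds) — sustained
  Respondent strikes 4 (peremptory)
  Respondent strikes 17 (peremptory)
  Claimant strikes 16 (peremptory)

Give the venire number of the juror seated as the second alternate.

11

Removed: #4, #5, #6, #13, #14, #16, #17, #19, #23, #25.
Seating in order: seats 1–6 → #1, #2, #3, #7, #8, #9; alternates → #10, #11.
So alternate 2 is #11.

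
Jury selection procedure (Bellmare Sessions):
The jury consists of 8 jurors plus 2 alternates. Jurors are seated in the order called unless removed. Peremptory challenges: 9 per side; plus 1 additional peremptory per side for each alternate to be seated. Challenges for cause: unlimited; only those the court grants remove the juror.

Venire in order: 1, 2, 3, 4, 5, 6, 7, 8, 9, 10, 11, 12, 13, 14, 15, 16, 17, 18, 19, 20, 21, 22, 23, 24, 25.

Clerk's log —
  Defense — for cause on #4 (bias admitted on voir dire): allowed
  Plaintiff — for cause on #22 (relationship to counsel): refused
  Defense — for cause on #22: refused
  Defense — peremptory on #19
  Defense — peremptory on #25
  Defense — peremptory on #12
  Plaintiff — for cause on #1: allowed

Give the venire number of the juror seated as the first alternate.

Removed: #1, #4, #12, #19, #25. (#22 stays — for-cause denied.)
Seating in order: seats 1–8 → #2, #3, #5, #6, #7, #8, #9, #10; alternates → #11, #13.
So alternate 1 is #11.

11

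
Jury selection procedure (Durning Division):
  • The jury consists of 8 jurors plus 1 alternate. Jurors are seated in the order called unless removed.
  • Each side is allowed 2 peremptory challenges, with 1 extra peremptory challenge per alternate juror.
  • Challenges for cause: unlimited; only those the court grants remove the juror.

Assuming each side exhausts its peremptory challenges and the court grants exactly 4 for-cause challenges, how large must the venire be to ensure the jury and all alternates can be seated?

Seats to fill: 8 + 1 alternates = 9.
Peremptories: 2 + 1×1 = 3 per side × 2 sides = 6.
For-cause removals: 4.
Minimum venire: 9 + 6 + 4 = 19.

19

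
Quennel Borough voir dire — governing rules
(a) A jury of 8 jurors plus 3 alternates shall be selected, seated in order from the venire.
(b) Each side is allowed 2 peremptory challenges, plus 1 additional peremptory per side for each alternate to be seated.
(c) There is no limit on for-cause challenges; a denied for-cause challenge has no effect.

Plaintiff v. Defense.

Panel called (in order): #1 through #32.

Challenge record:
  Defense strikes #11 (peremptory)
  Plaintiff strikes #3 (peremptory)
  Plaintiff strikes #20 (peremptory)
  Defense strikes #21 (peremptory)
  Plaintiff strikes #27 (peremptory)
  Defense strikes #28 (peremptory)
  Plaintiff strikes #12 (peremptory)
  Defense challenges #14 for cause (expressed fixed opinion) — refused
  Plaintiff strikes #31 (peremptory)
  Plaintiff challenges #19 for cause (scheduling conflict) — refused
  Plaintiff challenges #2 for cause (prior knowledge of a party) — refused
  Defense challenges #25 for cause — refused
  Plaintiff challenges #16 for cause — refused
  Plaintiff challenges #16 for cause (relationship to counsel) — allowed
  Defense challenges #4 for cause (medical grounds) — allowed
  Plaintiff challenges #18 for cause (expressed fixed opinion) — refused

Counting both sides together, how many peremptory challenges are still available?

Plaintiff allotment: 2 base + 1 × 3 alternates = 5. Defense allotment: 2 base + 1 × 3 alternates = 5.
Plaintiff peremptories used: #3, #20, #27, #12, #31 — 5 (for-cause on #19, #2, #16, #16, #18 don't count).
Defense peremptories used: #11, #21, #28 — 3 (for-cause on #14, #25, #4 don't count).
Remaining: (5 − 5) + (5 − 3) = 2.

2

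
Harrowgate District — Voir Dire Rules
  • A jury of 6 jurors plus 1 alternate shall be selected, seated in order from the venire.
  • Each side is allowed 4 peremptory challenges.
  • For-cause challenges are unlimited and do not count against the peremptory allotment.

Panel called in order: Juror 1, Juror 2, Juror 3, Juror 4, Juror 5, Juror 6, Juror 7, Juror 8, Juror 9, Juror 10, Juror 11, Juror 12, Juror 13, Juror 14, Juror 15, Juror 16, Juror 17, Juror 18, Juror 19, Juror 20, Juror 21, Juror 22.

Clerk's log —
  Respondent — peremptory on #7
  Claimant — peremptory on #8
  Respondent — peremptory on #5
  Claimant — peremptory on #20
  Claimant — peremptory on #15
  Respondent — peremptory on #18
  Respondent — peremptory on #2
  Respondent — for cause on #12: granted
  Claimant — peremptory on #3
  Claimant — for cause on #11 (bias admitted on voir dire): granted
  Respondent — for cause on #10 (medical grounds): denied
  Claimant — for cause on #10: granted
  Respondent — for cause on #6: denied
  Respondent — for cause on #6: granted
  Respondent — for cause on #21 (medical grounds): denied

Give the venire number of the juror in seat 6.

16

Removed: #2, #3, #5, #6, #7, #8, #10, #11, #12, #15, #18, #20. (#21 stays — for-cause denied.)
Seating in order: seats 1–6 → #1, #4, #9, #13, #14, #16; alternates → #17.
So seat 6 is #16.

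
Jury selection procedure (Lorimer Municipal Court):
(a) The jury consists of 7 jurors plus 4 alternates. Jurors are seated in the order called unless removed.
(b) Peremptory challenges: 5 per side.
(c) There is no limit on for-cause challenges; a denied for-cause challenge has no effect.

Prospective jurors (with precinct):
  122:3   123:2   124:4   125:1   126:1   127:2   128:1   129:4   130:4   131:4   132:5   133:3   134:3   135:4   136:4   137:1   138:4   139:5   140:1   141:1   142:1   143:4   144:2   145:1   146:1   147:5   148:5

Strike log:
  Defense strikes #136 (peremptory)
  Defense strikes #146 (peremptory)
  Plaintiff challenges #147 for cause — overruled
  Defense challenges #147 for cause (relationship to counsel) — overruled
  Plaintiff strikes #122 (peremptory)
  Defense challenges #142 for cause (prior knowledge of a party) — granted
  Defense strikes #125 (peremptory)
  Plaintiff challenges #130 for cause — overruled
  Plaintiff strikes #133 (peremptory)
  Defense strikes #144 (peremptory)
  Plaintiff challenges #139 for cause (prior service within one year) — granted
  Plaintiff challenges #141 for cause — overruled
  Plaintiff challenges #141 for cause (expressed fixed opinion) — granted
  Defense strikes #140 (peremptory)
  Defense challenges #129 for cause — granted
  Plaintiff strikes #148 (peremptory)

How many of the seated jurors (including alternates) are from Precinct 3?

1

Removed: #122, #125, #129, #133, #136, #139, #140, #141, #142, #144, #146, #148.
Seated (11 incl. alternates): #123, #124, #126, #127, #128, #130, #131, #132, #134, #135, #137.
Of those, in Precinct 3: #134 → 1.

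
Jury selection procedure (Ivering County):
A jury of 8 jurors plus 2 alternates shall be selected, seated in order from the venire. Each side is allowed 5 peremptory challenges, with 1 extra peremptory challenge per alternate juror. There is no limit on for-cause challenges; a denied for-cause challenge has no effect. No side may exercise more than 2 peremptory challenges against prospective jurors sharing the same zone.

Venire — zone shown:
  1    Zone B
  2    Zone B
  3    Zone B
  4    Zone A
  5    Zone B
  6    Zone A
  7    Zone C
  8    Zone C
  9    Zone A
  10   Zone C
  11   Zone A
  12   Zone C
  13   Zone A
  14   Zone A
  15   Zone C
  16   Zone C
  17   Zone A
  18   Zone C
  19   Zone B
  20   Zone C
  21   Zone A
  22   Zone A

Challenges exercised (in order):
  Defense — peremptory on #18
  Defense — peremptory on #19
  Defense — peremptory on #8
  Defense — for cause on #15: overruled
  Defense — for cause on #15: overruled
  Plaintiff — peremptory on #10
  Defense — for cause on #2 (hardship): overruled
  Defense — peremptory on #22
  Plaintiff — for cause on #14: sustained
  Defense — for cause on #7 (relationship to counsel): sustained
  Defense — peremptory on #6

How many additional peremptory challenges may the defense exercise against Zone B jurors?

1

Defense peremptories so far: #18, #19, #8, #22, #6 — 5 of 7 used, 2 left overall.
Against Zone B: #19 — 1 used; per-zone cap 2 leaves 1.
Binding limit: min(2, 1) = 1.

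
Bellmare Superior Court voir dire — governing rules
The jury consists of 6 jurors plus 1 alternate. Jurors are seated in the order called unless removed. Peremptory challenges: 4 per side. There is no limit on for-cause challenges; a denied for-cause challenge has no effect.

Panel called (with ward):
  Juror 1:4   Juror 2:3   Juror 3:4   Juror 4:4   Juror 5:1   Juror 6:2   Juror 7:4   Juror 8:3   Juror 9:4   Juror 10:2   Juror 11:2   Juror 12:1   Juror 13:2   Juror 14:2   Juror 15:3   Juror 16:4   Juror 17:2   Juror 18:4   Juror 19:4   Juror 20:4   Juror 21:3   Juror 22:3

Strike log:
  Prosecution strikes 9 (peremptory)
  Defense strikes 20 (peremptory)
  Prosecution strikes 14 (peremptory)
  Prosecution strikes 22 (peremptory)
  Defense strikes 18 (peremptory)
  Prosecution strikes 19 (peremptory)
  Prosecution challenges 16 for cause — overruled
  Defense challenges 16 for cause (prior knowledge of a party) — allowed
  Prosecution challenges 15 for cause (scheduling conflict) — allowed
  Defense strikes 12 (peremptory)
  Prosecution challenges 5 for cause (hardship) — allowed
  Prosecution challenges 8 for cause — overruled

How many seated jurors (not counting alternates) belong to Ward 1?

0

Removed: #5, #9, #12, #14, #15, #16, #18, #19, #20, #22.
Seated jurors 1–6: #1, #2, #3, #4, #6, #7 (alternates #8 not counted).
None of those are in Ward 1 → 0.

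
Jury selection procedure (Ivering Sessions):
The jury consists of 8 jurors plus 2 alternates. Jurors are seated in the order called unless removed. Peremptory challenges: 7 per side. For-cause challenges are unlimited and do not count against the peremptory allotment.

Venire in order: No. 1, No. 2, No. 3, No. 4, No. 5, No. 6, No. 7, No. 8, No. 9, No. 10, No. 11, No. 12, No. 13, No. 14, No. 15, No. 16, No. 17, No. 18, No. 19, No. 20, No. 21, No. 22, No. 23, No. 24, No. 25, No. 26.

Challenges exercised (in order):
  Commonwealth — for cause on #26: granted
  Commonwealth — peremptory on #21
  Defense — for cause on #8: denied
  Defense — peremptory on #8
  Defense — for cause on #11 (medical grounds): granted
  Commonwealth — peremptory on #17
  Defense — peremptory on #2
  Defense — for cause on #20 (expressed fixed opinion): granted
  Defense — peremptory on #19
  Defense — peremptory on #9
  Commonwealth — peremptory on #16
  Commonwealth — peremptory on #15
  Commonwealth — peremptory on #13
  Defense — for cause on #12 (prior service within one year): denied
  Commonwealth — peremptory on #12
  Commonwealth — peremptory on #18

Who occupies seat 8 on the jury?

Removed: #2, #8, #9, #11, #12, #13, #15, #16, #17, #18, #19, #20, #21, #26.
Filling seats in venire order through position 8: #1, #3, #4, #5, #6, #7, #10, #14.
So seat 8 is #14.

14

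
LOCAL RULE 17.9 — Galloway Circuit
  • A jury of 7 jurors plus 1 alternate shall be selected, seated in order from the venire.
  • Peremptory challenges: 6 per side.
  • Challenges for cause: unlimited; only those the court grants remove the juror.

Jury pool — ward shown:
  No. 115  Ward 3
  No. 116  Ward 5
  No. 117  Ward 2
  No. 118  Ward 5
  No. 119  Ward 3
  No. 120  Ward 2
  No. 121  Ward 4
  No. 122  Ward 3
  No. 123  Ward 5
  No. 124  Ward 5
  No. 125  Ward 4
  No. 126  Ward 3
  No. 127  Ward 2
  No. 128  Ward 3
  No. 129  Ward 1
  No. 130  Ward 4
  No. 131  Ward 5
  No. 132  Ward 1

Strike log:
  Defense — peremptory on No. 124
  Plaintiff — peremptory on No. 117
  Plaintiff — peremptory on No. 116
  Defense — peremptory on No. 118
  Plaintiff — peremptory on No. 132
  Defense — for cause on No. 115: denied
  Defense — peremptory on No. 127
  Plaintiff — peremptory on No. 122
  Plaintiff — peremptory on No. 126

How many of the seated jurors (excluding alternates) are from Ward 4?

Removed: #116, #117, #118, #122, #124, #126, #127, #132.
Seated jurors 1–7: #115, #119, #120, #121, #123, #125, #128 (alternates #129 not counted).
Of those, in Ward 4: #121, #125 → 2.

2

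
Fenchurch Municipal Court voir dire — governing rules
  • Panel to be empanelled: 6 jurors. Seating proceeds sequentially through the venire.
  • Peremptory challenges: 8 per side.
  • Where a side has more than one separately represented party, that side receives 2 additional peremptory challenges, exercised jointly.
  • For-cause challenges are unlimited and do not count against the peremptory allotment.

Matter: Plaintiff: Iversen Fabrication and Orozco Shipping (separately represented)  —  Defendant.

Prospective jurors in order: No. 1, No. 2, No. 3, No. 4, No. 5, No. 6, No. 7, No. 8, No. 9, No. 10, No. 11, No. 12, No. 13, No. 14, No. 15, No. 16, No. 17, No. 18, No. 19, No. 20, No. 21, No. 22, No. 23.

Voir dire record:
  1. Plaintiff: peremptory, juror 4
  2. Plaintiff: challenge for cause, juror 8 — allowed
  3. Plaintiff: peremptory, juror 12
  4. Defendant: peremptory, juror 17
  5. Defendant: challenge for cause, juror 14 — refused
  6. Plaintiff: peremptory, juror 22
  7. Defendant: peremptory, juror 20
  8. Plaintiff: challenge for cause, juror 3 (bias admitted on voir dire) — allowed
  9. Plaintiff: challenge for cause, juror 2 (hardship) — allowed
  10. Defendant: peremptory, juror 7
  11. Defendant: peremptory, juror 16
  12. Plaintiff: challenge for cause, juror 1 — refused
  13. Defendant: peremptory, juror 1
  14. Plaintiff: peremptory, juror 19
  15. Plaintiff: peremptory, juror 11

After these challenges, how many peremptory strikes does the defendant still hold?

Defendant allotment: 8.
Defendant peremptories used: #17, #20, #7, #16, #1 — 5 (the for-cause on #14 doesn't count).
Remaining: 8 − 5 = 3.

3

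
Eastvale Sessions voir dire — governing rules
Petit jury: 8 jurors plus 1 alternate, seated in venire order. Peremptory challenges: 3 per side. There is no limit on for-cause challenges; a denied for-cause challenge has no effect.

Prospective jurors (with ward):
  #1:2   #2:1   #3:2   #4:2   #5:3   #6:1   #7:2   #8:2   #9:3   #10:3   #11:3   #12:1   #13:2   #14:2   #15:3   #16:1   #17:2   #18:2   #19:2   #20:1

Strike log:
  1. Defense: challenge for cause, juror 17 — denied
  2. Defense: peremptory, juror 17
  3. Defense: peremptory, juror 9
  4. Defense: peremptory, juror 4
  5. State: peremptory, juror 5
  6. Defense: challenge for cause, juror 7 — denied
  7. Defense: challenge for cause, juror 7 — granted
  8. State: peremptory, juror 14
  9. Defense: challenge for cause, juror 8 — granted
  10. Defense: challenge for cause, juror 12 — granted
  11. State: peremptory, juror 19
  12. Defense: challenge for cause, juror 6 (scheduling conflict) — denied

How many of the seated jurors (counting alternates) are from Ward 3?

Removed: #4, #5, #7, #8, #9, #12, #14, #17, #19.
Seated (9 incl. alternates): #1, #2, #3, #6, #10, #11, #13, #15, #16.
Of those, in Ward 3: #10, #11, #15 → 3.

3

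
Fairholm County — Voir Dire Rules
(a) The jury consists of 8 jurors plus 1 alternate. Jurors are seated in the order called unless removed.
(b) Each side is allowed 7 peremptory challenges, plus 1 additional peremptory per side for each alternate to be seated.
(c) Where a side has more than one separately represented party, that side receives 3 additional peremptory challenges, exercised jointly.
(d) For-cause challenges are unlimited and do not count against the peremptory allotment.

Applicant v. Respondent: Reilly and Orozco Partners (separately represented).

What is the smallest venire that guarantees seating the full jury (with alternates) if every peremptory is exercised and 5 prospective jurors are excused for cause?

Seats to fill: 8 + 1 alternates = 9.
Peremptories — Applicant: 7 + 1×1 = 8; Respondent: 7 + 1×1 + 3 = 11; total 19.
For-cause removals: 5.
Minimum venire: 9 + 19 + 5 = 33.

33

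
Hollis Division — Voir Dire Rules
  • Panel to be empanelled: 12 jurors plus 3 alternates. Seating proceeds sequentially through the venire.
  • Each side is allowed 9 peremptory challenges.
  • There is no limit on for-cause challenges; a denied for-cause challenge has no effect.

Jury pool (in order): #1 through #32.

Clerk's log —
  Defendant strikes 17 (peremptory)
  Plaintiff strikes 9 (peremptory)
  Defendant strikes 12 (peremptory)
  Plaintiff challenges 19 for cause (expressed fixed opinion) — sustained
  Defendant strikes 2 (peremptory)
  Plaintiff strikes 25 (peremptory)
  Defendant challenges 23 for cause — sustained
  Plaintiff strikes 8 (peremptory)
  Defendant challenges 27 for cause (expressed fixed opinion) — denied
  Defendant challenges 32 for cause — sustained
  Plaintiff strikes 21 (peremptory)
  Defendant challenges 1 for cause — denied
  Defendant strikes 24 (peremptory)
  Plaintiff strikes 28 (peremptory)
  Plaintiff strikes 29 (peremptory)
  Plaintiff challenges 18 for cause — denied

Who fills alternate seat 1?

18

Removed: #2, #8, #9, #12, #17, #19, #21, #23, #24, #25, #28, #29, #32. (#1, #18, #27 stay — for-cause denied.)
Seating in order: seats 1–12 → #1, #3, #4, #5, #6, #7, #10, #11, #13, #14, #15, #16; alternates → #18, #20, #22.
So alternate 1 is #18.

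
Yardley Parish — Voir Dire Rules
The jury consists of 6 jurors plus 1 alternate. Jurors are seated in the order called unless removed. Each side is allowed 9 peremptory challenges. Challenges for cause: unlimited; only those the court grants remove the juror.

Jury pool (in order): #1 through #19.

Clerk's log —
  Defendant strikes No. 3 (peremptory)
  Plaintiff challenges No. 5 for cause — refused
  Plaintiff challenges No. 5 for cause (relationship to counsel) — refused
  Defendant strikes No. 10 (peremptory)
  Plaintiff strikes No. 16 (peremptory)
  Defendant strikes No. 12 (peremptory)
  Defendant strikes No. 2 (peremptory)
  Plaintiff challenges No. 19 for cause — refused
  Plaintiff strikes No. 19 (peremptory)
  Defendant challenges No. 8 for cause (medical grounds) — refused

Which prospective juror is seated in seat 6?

8

Removed: #2, #3, #10, #12, #16, #19. (#5, #8 stay — for-cause denied.)
Filling seats in venire order through position 6: #1, #4, #5, #6, #7, #8.
So seat 6 is #8.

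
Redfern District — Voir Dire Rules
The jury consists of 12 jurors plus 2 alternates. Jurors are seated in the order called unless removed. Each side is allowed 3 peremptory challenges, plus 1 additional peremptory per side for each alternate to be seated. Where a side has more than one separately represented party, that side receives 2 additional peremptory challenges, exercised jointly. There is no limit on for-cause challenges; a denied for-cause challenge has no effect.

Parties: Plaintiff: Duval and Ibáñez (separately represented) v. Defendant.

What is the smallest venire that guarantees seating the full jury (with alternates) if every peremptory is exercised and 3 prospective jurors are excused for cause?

29

Seats to fill: 12 + 2 alternates = 14.
Peremptories — Plaintiff: 3 + 1×2 + 2 = 7; Defendant: 3 + 1×2 = 5; total 12.
For-cause removals: 3.
Minimum venire: 14 + 12 + 3 = 29.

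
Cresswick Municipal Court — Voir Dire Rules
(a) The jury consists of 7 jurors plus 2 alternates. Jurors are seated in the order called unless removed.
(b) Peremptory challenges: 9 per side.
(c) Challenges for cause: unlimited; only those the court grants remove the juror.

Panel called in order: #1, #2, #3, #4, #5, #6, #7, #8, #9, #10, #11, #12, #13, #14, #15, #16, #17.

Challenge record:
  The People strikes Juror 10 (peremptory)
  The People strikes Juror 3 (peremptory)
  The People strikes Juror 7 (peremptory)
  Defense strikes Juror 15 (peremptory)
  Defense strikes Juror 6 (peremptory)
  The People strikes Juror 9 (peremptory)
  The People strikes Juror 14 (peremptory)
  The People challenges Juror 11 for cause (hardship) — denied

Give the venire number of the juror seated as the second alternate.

Removed: #3, #6, #7, #9, #10, #14, #15. (#11 stays — for-cause denied.)
Filling seats in venire order through position 9: #1, #2, #4, #5, #8, #11, #12, #13, #16.
So alternate 2 is #16.

16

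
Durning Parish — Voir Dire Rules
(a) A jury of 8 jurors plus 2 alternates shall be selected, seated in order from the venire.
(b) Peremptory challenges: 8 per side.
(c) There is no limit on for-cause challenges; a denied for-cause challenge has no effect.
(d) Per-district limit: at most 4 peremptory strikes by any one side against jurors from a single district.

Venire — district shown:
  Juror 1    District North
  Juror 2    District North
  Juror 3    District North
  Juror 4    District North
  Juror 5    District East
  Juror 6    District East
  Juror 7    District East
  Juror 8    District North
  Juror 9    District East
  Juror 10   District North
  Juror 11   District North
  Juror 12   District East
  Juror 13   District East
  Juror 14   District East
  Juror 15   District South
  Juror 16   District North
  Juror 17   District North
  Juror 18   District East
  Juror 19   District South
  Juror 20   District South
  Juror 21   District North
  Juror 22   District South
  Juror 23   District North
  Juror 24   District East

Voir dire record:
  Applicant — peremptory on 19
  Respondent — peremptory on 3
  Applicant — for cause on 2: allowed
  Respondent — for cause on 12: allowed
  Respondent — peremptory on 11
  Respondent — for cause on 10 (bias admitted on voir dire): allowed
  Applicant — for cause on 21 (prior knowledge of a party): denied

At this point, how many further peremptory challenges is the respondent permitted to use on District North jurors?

2

Respondent peremptories so far: #3, #11 — 2 of 8 used, 6 left overall.
Against District North: #3, #11 — 2 used; per-district cap 4 leaves 2.
Binding limit: min(6, 2) = 2.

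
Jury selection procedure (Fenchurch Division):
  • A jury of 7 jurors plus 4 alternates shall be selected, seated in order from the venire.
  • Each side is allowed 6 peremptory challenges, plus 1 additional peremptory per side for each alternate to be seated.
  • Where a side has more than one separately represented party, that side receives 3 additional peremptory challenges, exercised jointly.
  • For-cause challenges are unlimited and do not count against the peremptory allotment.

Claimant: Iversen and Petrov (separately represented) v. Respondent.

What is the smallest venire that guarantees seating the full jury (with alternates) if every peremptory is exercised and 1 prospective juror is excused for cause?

Seats to fill: 7 + 4 alternates = 11.
Peremptories — Claimant: 6 + 1×4 + 3 = 13; Respondent: 6 + 1×4 = 10; total 23.
For-cause removals: 1.
Minimum venire: 11 + 23 + 1 = 35.

35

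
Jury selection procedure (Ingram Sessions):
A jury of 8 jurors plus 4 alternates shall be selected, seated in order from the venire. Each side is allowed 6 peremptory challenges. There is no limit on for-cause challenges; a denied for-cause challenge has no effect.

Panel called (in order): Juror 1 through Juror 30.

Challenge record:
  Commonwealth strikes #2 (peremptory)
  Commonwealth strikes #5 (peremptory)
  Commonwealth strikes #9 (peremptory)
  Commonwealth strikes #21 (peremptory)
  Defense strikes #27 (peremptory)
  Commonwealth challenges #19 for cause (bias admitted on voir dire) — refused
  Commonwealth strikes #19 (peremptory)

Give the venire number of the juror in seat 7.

10

Removed: #2, #5, #9, #19, #21, #27.
Seating in order: seats 1–8 → #1, #3, #4, #6, #7, #8, #10, #11; alternates → #12, #13, #14, #15.
So seat 7 is #10.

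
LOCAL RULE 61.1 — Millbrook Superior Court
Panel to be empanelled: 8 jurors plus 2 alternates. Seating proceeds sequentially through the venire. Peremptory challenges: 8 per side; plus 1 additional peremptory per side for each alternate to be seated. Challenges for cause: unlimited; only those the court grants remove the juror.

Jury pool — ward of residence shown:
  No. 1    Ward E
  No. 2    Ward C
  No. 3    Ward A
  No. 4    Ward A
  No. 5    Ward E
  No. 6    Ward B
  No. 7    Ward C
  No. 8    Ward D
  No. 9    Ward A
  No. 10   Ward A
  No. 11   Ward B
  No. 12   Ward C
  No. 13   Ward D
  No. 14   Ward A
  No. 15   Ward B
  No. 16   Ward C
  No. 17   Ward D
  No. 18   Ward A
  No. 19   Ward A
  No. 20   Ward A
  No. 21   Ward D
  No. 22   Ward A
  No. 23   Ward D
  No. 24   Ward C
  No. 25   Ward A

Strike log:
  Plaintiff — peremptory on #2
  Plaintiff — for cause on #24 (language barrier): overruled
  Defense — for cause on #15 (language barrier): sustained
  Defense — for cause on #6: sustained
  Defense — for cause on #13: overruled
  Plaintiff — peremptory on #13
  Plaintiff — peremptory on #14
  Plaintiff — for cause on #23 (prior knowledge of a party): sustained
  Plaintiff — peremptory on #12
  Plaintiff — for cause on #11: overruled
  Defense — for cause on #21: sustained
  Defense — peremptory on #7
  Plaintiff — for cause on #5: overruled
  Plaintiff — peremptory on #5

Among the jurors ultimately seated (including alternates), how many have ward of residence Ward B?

1

Removed: #2, #5, #6, #7, #12, #13, #14, #15, #21, #23.
Seated (10 incl. alternates): #1, #3, #4, #8, #9, #10, #11, #16, #17, #18.
Of those, in Ward B: #11 → 1.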